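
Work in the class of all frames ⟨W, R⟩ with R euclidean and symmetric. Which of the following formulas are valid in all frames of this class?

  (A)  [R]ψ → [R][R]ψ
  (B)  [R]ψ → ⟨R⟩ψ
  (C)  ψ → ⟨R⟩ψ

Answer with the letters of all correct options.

A symmetric euclidean relation is transitive (uRv and vRw give vRu by symmetry, then uRw by the euclidean condition, applied at v).
(A) [R]ψ → [R][R]ψ (axiom 4) characterises the transitive frames. Every such R is transitive — valid.
(B) [R]ψ → ⟨R⟩ψ is axiom D, which corresponds to seriality. Such an R need not be serial — not valid.
(C) the dual of axiom T: valid iff R is reflexive. Such an R need not be reflexive — not valid.

A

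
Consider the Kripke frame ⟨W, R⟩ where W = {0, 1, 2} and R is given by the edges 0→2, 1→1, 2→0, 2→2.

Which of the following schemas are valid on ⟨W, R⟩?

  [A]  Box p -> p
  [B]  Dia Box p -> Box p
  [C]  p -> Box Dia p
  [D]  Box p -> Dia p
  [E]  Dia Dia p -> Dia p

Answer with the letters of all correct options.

R is not reflexive: not 0 R 0.
R is symmetric: every R-edge is matched by its reverse.
R is not transitive: 0 R 2 and 2 R 0 but not 0 R 0.
R is not euclidean: 2 R 0 and 2 R 0 but not 0 R 0.
R is serial: every world has an R-successor.
(A) Box p -> p (axiom T) characterises the reflexive frames. R is not reflexive — not valid.
(B) Dia Box p -> Box p is the dual of axiom 5, which corresponds to the euclidean property. R is not euclidean — not valid.
(C) axiom B: valid iff R is symmetric. R is symmetric — valid.
(D) Box p -> Dia p (axiom D) characterises the serial frames. R is serial — valid.
(E) the dual of axiom 4: valid iff R is transitive. R is not transitive — not valid.

C, D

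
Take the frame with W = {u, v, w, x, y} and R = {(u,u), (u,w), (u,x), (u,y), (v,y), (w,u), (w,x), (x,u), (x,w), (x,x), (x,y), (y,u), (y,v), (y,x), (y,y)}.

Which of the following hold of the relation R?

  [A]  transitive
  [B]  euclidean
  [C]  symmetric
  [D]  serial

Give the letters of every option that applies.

C, D

(A) not transitive: u R y and y R v but not u R v.
(B) not euclidean: u R w and u R y but not w R y.
(C) symmetric: every R-edge is matched by its reverse.
(D) serial: every world has an R-successor.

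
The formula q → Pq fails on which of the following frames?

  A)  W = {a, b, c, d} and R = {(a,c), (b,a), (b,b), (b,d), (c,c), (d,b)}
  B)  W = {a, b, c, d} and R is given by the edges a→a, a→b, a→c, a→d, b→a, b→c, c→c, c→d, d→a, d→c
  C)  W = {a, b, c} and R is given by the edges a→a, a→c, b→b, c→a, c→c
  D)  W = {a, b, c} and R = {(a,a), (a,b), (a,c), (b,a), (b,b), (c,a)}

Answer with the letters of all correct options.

A, B, D

The schema q → Pq is the dual of axiom T; it is valid on a frame iff R is reflexive.
(A) R is not reflexive (not a R a), so the schema fails here.
(B) R is not reflexive (not b R b), so the schema fails here.
(C) R is reflexive (each world relates to itself), so the schema is valid here.
(D) R is not reflexive (not c R c), so the schema fails here.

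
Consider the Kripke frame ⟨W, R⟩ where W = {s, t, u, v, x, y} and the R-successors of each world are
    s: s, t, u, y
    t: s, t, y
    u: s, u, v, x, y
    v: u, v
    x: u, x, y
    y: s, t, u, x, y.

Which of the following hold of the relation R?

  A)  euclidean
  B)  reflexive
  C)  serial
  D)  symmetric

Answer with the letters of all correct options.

(A) not euclidean: s R t and s R u but not t R u.
(B) reflexive: each world relates to itself.
(C) serial: every world has an R-successor.
(D) symmetric: every R-edge is matched by its reverse.

B, C, D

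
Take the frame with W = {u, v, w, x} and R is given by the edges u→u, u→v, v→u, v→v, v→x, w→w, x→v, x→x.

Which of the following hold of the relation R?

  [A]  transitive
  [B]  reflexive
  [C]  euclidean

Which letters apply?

(A) not transitive: u R v and v R x but not u R x.
(B) reflexive: each world relates to itself.
(C) not euclidean: v R u and v R x but not u R x.

B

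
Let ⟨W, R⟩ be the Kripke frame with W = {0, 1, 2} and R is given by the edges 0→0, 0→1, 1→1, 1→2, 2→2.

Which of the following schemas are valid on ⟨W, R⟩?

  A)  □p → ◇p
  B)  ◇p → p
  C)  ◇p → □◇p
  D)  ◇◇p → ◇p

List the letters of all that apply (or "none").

A

R is not transitive: 0 R 1 and 1 R 2 but not 0 R 2.
R is not euclidean: 0 R 1 and 0 R 0 but not 1 R 0.
R is serial: every world has an R-successor.
R is not a subset of the identity: 0 R 1 with 0 ≠ 1.
(A) □p → ◇p is axiom D; it is valid on a frame exactly when R is serial. R is serial, so valid.
(B) ◇p → p is valid only on frames where every R-edge is a self-loop. Here R ⊄ identity — not valid.
(C) axiom 5: valid iff R is euclidean. R is not euclidean — not valid.
(D) ◇◇p → ◇p is the dual of axiom 4; it is valid on a frame exactly when R is transitive. R is not transitive, so not valid.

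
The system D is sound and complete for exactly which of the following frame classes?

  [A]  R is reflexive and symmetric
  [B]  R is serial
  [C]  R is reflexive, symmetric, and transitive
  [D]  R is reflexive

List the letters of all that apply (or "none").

B

(A) this class determines B (= KTB), not D.
(B) D is sound and complete for exactly this class.
(C) this class determines S5, not D.
(D) this class determines T (= KT), not D.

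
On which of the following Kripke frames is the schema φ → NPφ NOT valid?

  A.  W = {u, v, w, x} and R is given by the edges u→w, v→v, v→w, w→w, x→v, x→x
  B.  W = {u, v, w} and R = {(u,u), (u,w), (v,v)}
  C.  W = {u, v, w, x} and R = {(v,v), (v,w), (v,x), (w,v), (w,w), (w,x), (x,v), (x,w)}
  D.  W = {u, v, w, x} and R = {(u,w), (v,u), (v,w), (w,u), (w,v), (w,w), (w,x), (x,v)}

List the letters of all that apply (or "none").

A, B, D

The schema φ → NPφ is axiom B; it is valid on a frame iff R is symmetric.
(A) R is not symmetric (u R w but not w R u), so the schema fails here.
(B) R is not symmetric (u R w but not w R u), so the schema fails here.
(C) R is symmetric (every R-edge is matched by its reverse), so the schema is valid here.
(D) R is not symmetric (v R u but not u R v), so the schema fails here.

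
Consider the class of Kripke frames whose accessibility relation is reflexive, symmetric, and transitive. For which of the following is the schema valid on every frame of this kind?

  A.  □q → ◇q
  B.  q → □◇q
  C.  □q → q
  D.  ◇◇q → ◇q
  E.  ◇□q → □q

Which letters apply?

A relation that is reflexive, symmetric, and transitive is also euclidean and serial.
(A) axiom D: valid iff R is serial. Every such R is serial — valid.
(B) q → □◇q (axiom B) characterises the symmetric frames. Every such R is symmetric — valid.
(C) □q → q is axiom T; it is valid on a frame exactly when R is reflexive. Every such R is reflexive, so valid.
(D) ◇◇q → ◇q is the dual of axiom 4; it is valid on a frame exactly when R is transitive. Every such R is transitive, so valid.
(E) the dual of axiom 5: valid iff R is euclidean. Every such R is euclidean — valid.

A, B, C, D, E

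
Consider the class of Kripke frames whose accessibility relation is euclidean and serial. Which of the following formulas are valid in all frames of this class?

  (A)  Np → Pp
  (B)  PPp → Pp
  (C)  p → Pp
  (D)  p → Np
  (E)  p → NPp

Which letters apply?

A

(A) axiom D: valid iff R is serial. Every such R is serial — valid.
(B) PPp → Pp is the dual of axiom 4; it is valid on a frame exactly when R is transitive. Such an R need not be transitive, so not valid.
(C) the dual of axiom T: valid iff R is reflexive. Such an R need not be reflexive — not valid.
(D) p → Np is equivalent to ◇p→p; it holds exactly when R ⊆ identity. Such an R need not be a subset of the identity — not valid.
(E) p → NPp is axiom B; it is valid on a frame exactly when R is symmetric. Such an R need not be symmetric, so not valid.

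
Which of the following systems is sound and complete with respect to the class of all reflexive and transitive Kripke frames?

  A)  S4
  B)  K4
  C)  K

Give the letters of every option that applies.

A

(A) S4 is determined by exactly this class.
(B) K4 is determined by the class of transitive frames.
(C) K is determined by the class of arbitrary frames.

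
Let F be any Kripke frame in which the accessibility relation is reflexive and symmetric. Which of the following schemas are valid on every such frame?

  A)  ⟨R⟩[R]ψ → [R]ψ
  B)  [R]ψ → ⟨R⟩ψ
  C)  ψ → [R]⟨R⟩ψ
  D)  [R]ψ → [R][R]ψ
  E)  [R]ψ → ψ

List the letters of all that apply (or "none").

B, C, E

Reflexive relations are serial.
(A) ⟨R⟩[R]ψ → [R]ψ is the dual of axiom 5, which corresponds to the euclidean property. Such an R need not be euclidean — not valid.
(B) axiom D: valid iff R is serial. Every such R is serial — valid.
(C) axiom B: valid iff R is symmetric. Every such R is symmetric — valid.
(D) [R]ψ → [R][R]ψ is axiom 4, which corresponds to transitivity. Such an R need not be transitive — not valid.
(E) [R]ψ → ψ (axiom T) characterises the reflexive frames. Every such R is reflexive — valid.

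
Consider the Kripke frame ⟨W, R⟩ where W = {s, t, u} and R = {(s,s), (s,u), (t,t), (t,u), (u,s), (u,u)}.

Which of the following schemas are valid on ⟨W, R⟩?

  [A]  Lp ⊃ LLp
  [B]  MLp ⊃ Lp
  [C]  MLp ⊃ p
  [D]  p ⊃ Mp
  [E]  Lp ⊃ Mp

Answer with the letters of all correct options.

R is reflexive: each world relates to itself.
R is not symmetric: t R u but not u R t.
R is not transitive: t R u and u R s but not t R s.
R is not euclidean: t R u and t R t but not u R t.
R is serial: every world has an R-successor.
(A) Lp ⊃ LLp (axiom 4) characterises the transitive frames. R is not transitive — not valid.
(B) MLp ⊃ Lp (the dual of axiom 5) characterises the euclidean frames. R is not euclidean — not valid.
(C) MLp ⊃ p (the dual of axiom B) characterises the symmetric frames. R is not symmetric — not valid.
(D) p ⊃ Mp is the dual of axiom T; it is valid on a frame exactly when R is reflexive. R is reflexive, so valid.
(E) Lp ⊃ Mp is axiom D, which corresponds to seriality. R is serial — valid.

D, E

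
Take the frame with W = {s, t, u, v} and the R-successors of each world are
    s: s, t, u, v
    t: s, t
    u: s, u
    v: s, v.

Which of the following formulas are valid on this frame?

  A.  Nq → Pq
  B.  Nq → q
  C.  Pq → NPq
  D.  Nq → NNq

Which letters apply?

A, B

R is reflexive: each world relates to itself.
R is not transitive: t R s and s R u but not t R u.
R is not euclidean: s R t and s R u but not t R u.
R is serial: every world has an R-successor.
(A) Nq → Pq is axiom D; it is valid on a frame exactly when R is serial. R is serial, so valid.
(B) axiom T: valid iff R is reflexive. R is reflexive — valid.
(C) axiom 5: valid iff R is euclidean. R is not euclidean — not valid.
(D) Nq → NNq (axiom 4) characterises the transitive frames. R is not transitive — not valid.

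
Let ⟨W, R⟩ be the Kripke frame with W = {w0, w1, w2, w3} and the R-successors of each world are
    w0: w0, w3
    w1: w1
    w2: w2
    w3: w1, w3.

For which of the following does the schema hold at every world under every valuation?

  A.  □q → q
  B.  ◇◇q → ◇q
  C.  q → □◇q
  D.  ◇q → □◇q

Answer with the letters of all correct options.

R is reflexive: each world relates to itself.
R is not symmetric: w0 R w3 but not w3 R w0.
R is not transitive: w0 R w3 and w3 R w1 but not w0 R w1.
R is not euclidean: w0 R w3 and w0 R w0 but not w3 R w0.
(A) □q → q is axiom T; it is valid on a frame exactly when R is reflexive. R is reflexive, so valid.
(B) ◇◇q → ◇q is the dual of axiom 4, which corresponds to transitivity. R is not transitive — not valid.
(C) q → □◇q is axiom B, which corresponds to symmetry. R is not symmetric — not valid.
(D) ◇q → □◇q (axiom 5) characterises the euclidean frames. R is not euclidean — not valid.

A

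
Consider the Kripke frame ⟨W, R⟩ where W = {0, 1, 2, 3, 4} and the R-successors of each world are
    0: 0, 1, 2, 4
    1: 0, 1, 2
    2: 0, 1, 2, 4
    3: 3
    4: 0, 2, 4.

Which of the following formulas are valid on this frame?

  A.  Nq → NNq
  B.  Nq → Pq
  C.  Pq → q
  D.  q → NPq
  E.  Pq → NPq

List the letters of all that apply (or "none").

B, D

R is symmetric: every R-edge is matched by its reverse.
R is not transitive: 1 R 0 and 0 R 4 but not 1 R 4.
R is not euclidean: 0 R 1 and 0 R 4 but not 1 R 4.
R is serial: every world has an R-successor.
R is not a subset of the identity: 0 R 1 with 0 ≠ 1.
(A) Nq → NNq (axiom 4) characterises the transitive frames. R is not transitive — not valid.
(B) Nq → Pq is axiom D, which corresponds to seriality. R is serial — valid.
(C) Pq → q is the converse of T; it holds exactly when R ⊆ identity. Here R ⊄ identity — not valid.
(D) q → NPq is axiom B, which corresponds to symmetry. R is symmetric — valid.
(E) Pq → NPq is axiom 5, which corresponds to the euclidean property. R is not euclidean — not valid.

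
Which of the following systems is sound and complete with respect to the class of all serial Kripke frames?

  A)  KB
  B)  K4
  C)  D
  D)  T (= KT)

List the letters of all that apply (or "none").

(A) KB is determined by the class of symmetric frames.
(B) K4 is determined by the class of transitive frames.
(C) D is determined by exactly this class.
(D) T (= KT) is determined by the class of reflexive frames.

C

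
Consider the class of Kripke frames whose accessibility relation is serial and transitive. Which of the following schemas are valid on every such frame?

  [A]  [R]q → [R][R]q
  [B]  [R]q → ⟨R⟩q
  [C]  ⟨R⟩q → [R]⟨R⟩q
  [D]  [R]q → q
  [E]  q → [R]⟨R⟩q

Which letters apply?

(A) [R]q → [R][R]q is axiom 4, which corresponds to transitivity. Every such R is transitive — valid.
(B) [R]q → ⟨R⟩q (axiom D) characterises the serial frames. Every such R is serial — valid.
(C) ⟨R⟩q → [R]⟨R⟩q is axiom 5, which corresponds to the euclidean property. Such an R need not be euclidean — not valid.
(D) [R]q → q is axiom T; it is valid on a frame exactly when R is reflexive. Such an R need not be reflexive, so not valid.
(E) q → [R]⟨R⟩q is axiom B; it is valid on a frame exactly when R is symmetric. Such an R need not be symmetric, so not valid.

A, B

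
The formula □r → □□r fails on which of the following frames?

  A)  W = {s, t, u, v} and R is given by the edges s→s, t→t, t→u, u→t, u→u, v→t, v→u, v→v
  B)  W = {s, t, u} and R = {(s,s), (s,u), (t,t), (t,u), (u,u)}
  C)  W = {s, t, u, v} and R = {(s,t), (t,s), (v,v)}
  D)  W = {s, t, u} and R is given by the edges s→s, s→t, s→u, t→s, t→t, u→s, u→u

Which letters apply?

The schema □r → □□r is axiom 4; it is valid on a frame iff R is transitive.
(A) R is transitive (R is closed under composition), so the schema is valid here.
(B) R is transitive (R is closed under composition), so the schema is valid here.
(C) R is not transitive (s R t and t R s but not s R s), so the schema fails here.
(D) R is not transitive (t R s and s R u but not t R u), so the schema fails here.

C, D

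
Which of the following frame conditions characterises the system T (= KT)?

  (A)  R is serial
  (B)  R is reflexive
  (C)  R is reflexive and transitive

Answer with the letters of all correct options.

(A) this class determines D, not T (= KT).
(B) T (= KT) is sound and complete for exactly this class.
(C) this class determines S4, not T (= KT).

B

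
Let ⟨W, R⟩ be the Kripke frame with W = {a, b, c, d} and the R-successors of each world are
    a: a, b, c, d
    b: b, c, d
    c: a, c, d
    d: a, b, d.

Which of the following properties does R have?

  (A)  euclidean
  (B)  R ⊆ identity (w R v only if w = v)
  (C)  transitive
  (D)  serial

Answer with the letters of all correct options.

(A) not euclidean: a R b and a R a but not b R a.
(B) not ⊆ identity: a R b with a ≠ b.
(C) not transitive: b R c and c R a but not b R a.
(D) serial: every world has an R-successor.

D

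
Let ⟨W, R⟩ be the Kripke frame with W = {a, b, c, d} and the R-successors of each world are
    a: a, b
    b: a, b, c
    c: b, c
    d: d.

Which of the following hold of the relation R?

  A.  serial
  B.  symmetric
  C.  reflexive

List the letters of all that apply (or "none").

(A) serial: every world has an R-successor.
(B) symmetric: every R-edge is matched by its reverse.
(C) reflexive: each world relates to itself.

A, B, C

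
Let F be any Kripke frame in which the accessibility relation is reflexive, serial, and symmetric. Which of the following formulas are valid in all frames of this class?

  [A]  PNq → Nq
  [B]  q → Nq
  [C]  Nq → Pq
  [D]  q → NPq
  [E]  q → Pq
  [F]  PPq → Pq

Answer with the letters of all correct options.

(A) PNq → Nq is the dual of axiom 5, which corresponds to the euclidean property. Such an R need not be euclidean — not valid.
(B) q → Nq (equivalent to ◇p→p) corresponds to R being a subset of the identity. Such an R need not be a subset of the identity, so not valid.
(C) axiom D: valid iff R is serial. Every such R is serial — valid.
(D) q → NPq is axiom B; it is valid on a frame exactly when R is symmetric. Every such R is symmetric, so valid.
(E) q → Pq is the dual of axiom T, which corresponds to reflexivity. Every such R is reflexive — valid.
(F) PPq → Pq is the dual of axiom 4, which corresponds to transitivity. Such an R need not be transitive — not valid.

C, D, E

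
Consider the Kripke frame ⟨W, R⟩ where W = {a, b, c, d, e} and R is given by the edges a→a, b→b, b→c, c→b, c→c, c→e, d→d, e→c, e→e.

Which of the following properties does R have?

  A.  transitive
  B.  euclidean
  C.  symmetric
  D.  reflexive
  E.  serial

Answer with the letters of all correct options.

(A) not transitive: b R c and c R e but not b R e.
(B) not euclidean: c R b and c R e but not b R e.
(C) symmetric: every R-edge is matched by its reverse.
(D) reflexive: each world relates to itself.
(E) serial: every world has an R-successor.

C, D, E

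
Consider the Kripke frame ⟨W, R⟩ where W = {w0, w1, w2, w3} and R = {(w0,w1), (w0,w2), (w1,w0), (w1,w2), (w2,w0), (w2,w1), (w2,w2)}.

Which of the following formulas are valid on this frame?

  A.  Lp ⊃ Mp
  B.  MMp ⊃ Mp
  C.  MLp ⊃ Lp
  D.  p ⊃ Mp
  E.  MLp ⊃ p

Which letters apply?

R is not reflexive: not w0 R w0.
R is symmetric: every R-edge is matched by its reverse.
R is not transitive: w0 R w1 and w1 R w0 but not w0 R w0.
R is not euclidean: w0 R w1 and w0 R w1 but not w1 R w1.
R is not serial: w3 has no R-successor.
(A) Lp ⊃ Mp (axiom D) characterises the serial frames. R is not serial — not valid.
(B) MMp ⊃ Mp is the dual of axiom 4; it is valid on a frame exactly when R is transitive. R is not transitive, so not valid.
(C) MLp ⊃ Lp is the dual of axiom 5; it is valid on a frame exactly when R is euclidean. R is not euclidean, so not valid.
(D) p ⊃ Mp is the dual of axiom T, which corresponds to reflexivity. R is not reflexive — not valid.
(E) MLp ⊃ p (the dual of axiom B) characterises the symmetric frames. R is symmetric — valid.

E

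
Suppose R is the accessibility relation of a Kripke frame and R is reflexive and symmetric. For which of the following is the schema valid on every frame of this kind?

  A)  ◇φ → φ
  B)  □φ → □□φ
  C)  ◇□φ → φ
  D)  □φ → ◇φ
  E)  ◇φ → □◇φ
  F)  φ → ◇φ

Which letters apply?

Reflexive relations are serial.
(A) ◇φ → φ is valid only on frames where every R-edge is a self-loop. Such an R need not be a subset of the identity — not valid.
(B) □φ → □□φ (axiom 4) characterises the transitive frames. Such an R need not be transitive — not valid.
(C) ◇□φ → φ is the dual of axiom B; it is valid on a frame exactly when R is symmetric. Every such R is symmetric, so valid.
(D) □φ → ◇φ (axiom D) characterises the serial frames. Every such R is serial — valid.
(E) ◇φ → □◇φ is axiom 5, which corresponds to the euclidean property. Such an R need not be euclidean — not valid.
(F) φ → ◇φ (the dual of axiom T) characterises the reflexive frames. Every such R is reflexive — valid.

C, D, F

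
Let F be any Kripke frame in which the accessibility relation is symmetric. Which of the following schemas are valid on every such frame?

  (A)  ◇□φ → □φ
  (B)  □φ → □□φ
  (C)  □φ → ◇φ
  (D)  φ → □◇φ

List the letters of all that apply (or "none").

(A) ◇□φ → □φ (the dual of axiom 5) characterises the euclidean frames. Such an R need not be euclidean — not valid.
(B) □φ → □□φ is axiom 4; it is valid on a frame exactly when R is transitive. Such an R need not be transitive, so not valid.
(C) □φ → ◇φ is axiom D, which corresponds to seriality. Such an R need not be serial — not valid.
(D) φ → □◇φ is axiom B, which corresponds to symmetry. Every such R is symmetric — valid.

D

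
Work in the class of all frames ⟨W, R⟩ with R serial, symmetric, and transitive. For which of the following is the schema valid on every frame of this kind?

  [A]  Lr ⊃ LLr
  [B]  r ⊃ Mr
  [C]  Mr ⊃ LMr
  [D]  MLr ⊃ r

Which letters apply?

A, B, C, D

A serial symmetric transitive relation is reflexive (take any v with uRv; symmetry gives vRu and transitivity gives uRu), hence an equivalence relation.
(A) axiom 4: valid iff R is transitive. Every such R is transitive — valid.
(B) the dual of axiom T: valid iff R is reflexive. Every such R is reflexive — valid.
(C) Mr ⊃ LMr is axiom 5, which corresponds to the euclidean property. Every such R is euclidean — valid.
(D) MLr ⊃ r is the dual of axiom B; it is valid on a frame exactly when R is symmetric. Every such R is symmetric, so valid.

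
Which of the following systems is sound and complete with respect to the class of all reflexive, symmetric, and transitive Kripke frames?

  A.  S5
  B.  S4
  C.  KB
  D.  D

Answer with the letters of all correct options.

A

(A) S5 is determined by exactly this class.
(B) S4 is determined by the class of reflexive and transitive frames.
(C) KB is determined by the class of symmetric frames.
(D) D is determined by the class of serial frames.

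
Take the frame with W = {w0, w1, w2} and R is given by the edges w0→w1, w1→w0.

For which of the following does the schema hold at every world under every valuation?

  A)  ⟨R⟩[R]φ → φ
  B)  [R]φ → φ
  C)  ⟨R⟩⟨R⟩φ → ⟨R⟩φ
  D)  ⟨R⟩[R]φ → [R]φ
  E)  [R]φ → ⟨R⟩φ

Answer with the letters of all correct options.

A

R is not reflexive: not w0 R w0.
R is symmetric: every R-edge is matched by its reverse.
R is not transitive: w0 R w1 and w1 R w0 but not w0 R w0.
R is not euclidean: w0 R w1 and w0 R w1 but not w1 R w1.
R is not serial: w2 has no R-successor.
(A) the dual of axiom B: valid iff R is symmetric. R is symmetric — valid.
(B) [R]φ → φ is axiom T; it is valid on a frame exactly when R is reflexive. R is not reflexive, so not valid.
(C) ⟨R⟩⟨R⟩φ → ⟨R⟩φ is the dual of axiom 4, which corresponds to transitivity. R is not transitive — not valid.
(D) ⟨R⟩[R]φ → [R]φ is the dual of axiom 5; it is valid on a frame exactly when R is euclidean. R is not euclidean, so not valid.
(E) [R]φ → ⟨R⟩φ is axiom D; it is valid on a frame exactly when R is serial. R is not serial, so not valid.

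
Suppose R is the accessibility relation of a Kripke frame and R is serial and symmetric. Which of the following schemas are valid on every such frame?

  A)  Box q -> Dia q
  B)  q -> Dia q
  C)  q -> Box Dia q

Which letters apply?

A, C

(A) Box q -> Dia q (axiom D) characterises the serial frames. Every such R is serial — valid.
(B) q -> Dia q is the dual of axiom T; it is valid on a frame exactly when R is reflexive. Such an R need not be reflexive, so not valid.
(C) q -> Box Dia q is axiom B, which corresponds to symmetry. Every such R is symmetric — valid.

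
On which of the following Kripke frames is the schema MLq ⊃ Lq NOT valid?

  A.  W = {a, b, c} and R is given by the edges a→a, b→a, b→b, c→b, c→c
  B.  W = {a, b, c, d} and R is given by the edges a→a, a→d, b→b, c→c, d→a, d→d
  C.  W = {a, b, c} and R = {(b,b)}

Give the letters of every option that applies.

A

The schema MLq ⊃ Lq is the dual of axiom 5; it is valid on a frame iff R is euclidean.
(A) R is not euclidean (b R a and b R b but not a R b), so the schema fails here.
(B) R is euclidean (any two R-successors of the same world are R-related), so the schema is valid here.
(C) R is euclidean (any two R-successors of the same world are R-related), so the schema is valid here.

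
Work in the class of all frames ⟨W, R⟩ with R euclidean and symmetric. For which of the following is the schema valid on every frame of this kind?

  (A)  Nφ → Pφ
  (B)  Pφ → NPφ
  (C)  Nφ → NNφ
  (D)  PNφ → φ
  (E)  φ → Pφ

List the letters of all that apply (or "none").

B, C, D

A symmetric euclidean relation is transitive (uRv and vRw give vRu by symmetry, then uRw by the euclidean condition, applied at v).
(A) Nφ → Pφ is axiom D; it is valid on a frame exactly when R is serial. Such an R need not be serial, so not valid.
(B) Pφ → NPφ is axiom 5, which corresponds to the euclidean property. Every such R is euclidean — valid.
(C) Nφ → NNφ (axiom 4) characterises the transitive frames. Every such R is transitive — valid.
(D) PNφ → φ is the dual of axiom B, which corresponds to symmetry. Every such R is symmetric — valid.
(E) φ → Pφ (the dual of axiom T) characterises the reflexive frames. Such an R need not be reflexive — not valid.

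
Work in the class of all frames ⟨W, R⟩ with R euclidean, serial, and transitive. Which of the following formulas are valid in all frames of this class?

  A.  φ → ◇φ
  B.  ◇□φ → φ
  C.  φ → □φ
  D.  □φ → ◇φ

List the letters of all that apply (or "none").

D

(A) φ → ◇φ is the dual of axiom T, which corresponds to reflexivity. Such an R need not be reflexive — not valid.
(B) ◇□φ → φ is the dual of axiom B, which corresponds to symmetry. Such an R need not be symmetric — not valid.
(C) φ → □φ is equivalent to ◇p→p; it holds exactly when R ⊆ identity. Such an R need not be a subset of the identity — not valid.
(D) axiom D: valid iff R is serial. Every such R is serial — valid.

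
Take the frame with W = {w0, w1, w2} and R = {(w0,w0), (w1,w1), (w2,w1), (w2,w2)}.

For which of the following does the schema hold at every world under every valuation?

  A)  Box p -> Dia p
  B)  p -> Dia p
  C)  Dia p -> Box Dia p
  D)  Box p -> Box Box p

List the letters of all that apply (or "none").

A, B, D

R is reflexive: each world relates to itself.
R is transitive: R is closed under composition.
R is not euclidean: w2 R w1 and w2 R w2 but not w1 R w2.
R is serial: every world has an R-successor.
(A) Box p -> Dia p is axiom D, which corresponds to seriality. R is serial — valid.
(B) p -> Dia p is the dual of axiom T; it is valid on a frame exactly when R is reflexive. R is reflexive, so valid.
(C) Dia p -> Box Dia p is axiom 5, which corresponds to the euclidean property. R is not euclidean — not valid.
(D) Box p -> Box Box p is axiom 4, which corresponds to transitivity. R is transitive — valid.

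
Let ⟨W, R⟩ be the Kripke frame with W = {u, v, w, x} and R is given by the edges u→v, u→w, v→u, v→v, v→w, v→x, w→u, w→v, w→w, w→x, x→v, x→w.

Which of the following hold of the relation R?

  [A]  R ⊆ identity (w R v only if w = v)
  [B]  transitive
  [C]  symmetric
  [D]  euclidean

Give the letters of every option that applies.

(A) not ⊆ identity: u R v with u ≠ v.
(B) not transitive: u R v and v R u but not u R u.
(C) symmetric: every R-edge is matched by its reverse.
(D) not euclidean: v R u and v R x but not u R x.

C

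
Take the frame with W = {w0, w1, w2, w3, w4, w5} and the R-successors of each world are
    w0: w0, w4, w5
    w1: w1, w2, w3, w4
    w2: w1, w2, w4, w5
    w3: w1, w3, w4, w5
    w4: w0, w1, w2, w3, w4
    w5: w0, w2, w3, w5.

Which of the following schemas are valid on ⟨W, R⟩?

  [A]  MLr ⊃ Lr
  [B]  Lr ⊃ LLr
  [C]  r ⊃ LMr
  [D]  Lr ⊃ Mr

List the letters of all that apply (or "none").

C, D

R is symmetric: every R-edge is matched by its reverse.
R is not transitive: w0 R w4 and w4 R w1 but not w0 R w1.
R is not euclidean: w0 R w4 and w0 R w5 but not w4 R w5.
R is serial: every world has an R-successor.
(A) the dual of axiom 5: valid iff R is euclidean. R is not euclidean — not valid.
(B) Lr ⊃ LLr (axiom 4) characterises the transitive frames. R is not transitive — not valid.
(C) r ⊃ LMr is axiom B; it is valid on a frame exactly when R is symmetric. R is symmetric, so valid.
(D) axiom D: valid iff R is serial. R is serial — valid.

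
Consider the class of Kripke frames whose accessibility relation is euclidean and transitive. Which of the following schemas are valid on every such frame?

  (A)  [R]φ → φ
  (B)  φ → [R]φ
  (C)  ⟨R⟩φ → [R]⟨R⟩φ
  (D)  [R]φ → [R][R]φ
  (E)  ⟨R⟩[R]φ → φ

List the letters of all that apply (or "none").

(A) axiom T: valid iff R is reflexive. Such an R need not be reflexive — not valid.
(B) φ → [R]φ is equivalent to ◇p→p; it holds exactly when R ⊆ identity. Such an R need not be a subset of the identity — not valid.
(C) ⟨R⟩φ → [R]⟨R⟩φ (axiom 5) characterises the euclidean frames. Every such R is euclidean — valid.
(D) [R]φ → [R][R]φ (axiom 4) characterises the transitive frames. Every such R is transitive — valid.
(E) ⟨R⟩[R]φ → φ is the dual of axiom B; it is valid on a frame exactly when R is symmetric. Such an R need not be symmetric, so not valid.

C, D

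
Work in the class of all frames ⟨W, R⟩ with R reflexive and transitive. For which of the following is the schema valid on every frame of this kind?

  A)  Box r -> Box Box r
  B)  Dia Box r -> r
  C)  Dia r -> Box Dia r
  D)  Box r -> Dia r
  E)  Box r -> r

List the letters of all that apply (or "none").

Reflexive relations are serial.
(A) Box r -> Box Box r is axiom 4; it is valid on a frame exactly when R is transitive. Every such R is transitive, so valid.
(B) Dia Box r -> r is the dual of axiom B, which corresponds to symmetry. Such an R need not be symmetric — not valid.
(C) Dia r -> Box Dia r is axiom 5; it is valid on a frame exactly when R is euclidean. Such an R need not be euclidean, so not valid.
(D) Box r -> Dia r is axiom D, which corresponds to seriality. Every such R is serial — valid.
(E) Box r -> r (axiom T) characterises the reflexive frames. Every such R is reflexive — valid.

A, D, E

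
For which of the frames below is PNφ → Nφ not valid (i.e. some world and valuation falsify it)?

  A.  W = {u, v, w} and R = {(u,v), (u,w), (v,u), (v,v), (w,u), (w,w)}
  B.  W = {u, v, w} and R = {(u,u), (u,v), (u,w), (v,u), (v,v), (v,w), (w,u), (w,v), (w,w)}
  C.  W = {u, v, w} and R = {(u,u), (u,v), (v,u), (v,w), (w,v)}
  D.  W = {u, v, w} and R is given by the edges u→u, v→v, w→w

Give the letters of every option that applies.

The schema PNφ → Nφ is the dual of axiom 5; it is valid on a frame iff R is euclidean.
(A) R is not euclidean (u R v and u R w but not v R w), so the schema fails here.
(B) R is euclidean (any two R-successors of the same world are R-related), so the schema is valid here.
(C) R is not euclidean (v R u and v R w but not u R w), so the schema fails here.
(D) R is euclidean (any two R-successors of the same world are R-related), so the schema is valid here.

A, C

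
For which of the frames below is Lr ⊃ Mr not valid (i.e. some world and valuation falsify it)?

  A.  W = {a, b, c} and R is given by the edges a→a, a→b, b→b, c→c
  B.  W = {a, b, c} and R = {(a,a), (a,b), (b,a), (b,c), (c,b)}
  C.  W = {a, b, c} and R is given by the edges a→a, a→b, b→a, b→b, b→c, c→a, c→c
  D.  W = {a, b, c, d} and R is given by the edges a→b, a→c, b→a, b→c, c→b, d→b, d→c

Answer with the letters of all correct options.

none

The schema Lr ⊃ Mr is axiom D; it is valid on a frame iff R is serial.
(A) R is serial (every world has an R-successor), so the schema is valid here.
(B) R is serial (every world has an R-successor), so the schema is valid here.
(C) R is serial (every world has an R-successor), so the schema is valid here.
(D) R is serial (every world has an R-successor), so the schema is valid here.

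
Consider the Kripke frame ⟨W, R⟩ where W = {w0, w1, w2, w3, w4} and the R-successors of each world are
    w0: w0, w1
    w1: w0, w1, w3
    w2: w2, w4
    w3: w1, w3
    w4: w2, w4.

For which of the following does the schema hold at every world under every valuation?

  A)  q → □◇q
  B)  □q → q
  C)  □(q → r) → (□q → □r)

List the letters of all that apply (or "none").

R is reflexive: each world relates to itself.
R is symmetric: every R-edge is matched by its reverse.
(A) axiom B: valid iff R is symmetric. R is symmetric — valid.
(B) □q → q is axiom T, which corresponds to reflexivity. R is reflexive — valid.
(C) this is just K, valid on every normal frame.

A, B, C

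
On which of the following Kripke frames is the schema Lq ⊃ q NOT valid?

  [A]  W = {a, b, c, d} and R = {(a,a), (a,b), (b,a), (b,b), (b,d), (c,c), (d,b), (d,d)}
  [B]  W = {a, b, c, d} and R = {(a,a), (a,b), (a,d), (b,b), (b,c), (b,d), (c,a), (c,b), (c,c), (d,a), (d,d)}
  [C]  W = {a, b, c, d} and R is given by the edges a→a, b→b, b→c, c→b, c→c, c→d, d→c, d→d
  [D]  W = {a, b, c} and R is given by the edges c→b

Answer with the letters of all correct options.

D

The schema Lq ⊃ q is axiom T; it is valid on a frame iff R is reflexive.
(A) R is reflexive (each world relates to itself), so the schema is valid here.
(B) R is reflexive (each world relates to itself), so the schema is valid here.
(C) R is reflexive (each world relates to itself), so the schema is valid here.
(D) R is not reflexive (not a R a), so the schema fails here.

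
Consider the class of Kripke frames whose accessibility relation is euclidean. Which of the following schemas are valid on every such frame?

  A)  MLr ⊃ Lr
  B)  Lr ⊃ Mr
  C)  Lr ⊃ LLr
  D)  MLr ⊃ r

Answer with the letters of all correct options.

(A) MLr ⊃ Lr is the dual of axiom 5; it is valid on a frame exactly when R is euclidean. Every such R is euclidean, so valid.
(B) axiom D: valid iff R is serial. Such an R need not be serial — not valid.
(C) axiom 4: valid iff R is transitive. Such an R need not be transitive — not valid.
(D) the dual of axiom B: valid iff R is symmetric. Such an R need not be symmetric — not valid.

A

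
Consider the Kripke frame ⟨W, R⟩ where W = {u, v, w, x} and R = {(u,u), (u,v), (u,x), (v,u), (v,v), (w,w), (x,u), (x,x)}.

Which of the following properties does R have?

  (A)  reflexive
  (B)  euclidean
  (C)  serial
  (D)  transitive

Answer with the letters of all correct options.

A, C

(A) reflexive: each world relates to itself.
(B) not euclidean: u R v and u R x but not v R x.
(C) serial: every world has an R-successor.
(D) not transitive: v R u and u R x but not v R x.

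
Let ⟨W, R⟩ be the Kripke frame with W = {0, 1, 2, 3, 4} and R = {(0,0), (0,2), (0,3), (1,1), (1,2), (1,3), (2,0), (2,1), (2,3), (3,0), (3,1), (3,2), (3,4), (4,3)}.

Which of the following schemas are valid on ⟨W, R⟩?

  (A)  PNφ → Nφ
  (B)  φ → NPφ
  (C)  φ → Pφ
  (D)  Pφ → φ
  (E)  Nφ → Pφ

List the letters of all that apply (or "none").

R is not reflexive: not 2 R 2.
R is symmetric: every R-edge is matched by its reverse.
R is not euclidean: 2 R 0 and 2 R 1 but not 0 R 1.
R is serial: every world has an R-successor.
R is not a subset of the identity: 0 R 2 with 0 ≠ 2.
(A) PNφ → Nφ (the dual of axiom 5) characterises the euclidean frames. R is not euclidean — not valid.
(B) axiom B: valid iff R is symmetric. R is symmetric — valid.
(C) φ → Pφ is the dual of axiom T; it is valid on a frame exactly when R is reflexive. R is not reflexive, so not valid.
(D) Pφ → φ is valid only on frames where every R-edge is a self-loop. Here R ⊄ identity — not valid.
(E) Nφ → Pφ is axiom D; it is valid on a frame exactly when R is serial. R is serial, so valid.

B, E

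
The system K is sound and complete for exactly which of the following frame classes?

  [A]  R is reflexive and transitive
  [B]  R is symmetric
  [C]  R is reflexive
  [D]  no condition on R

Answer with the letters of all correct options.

D

(A) this class determines S4, not K.
(B) this class determines KB, not K.
(C) this class determines T (= KT), not K.
(D) K is sound and complete for exactly this class.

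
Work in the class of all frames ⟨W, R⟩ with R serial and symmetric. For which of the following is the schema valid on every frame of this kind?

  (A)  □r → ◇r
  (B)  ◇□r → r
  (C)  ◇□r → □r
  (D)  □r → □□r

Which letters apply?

(A) □r → ◇r is axiom D; it is valid on a frame exactly when R is serial. Every such R is serial, so valid.
(B) ◇□r → r (the dual of axiom B) characterises the symmetric frames. Every such R is symmetric — valid.
(C) ◇□r → □r (the dual of axiom 5) characterises the euclidean frames. Such an R need not be euclidean — not valid.
(D) □r → □□r (axiom 4) characterises the transitive frames. Such an R need not be transitive — not valid.

A, B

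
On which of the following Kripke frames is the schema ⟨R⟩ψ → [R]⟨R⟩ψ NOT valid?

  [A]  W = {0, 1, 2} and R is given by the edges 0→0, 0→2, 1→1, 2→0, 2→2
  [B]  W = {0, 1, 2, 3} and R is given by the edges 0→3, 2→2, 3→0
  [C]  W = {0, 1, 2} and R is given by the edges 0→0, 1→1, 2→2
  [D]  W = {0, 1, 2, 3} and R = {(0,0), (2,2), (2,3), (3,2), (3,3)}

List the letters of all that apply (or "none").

The schema ⟨R⟩ψ → [R]⟨R⟩ψ is axiom 5; it is valid on a frame iff R is euclidean.
(A) R is euclidean (any two R-successors of the same world are R-related), so the schema is valid here.
(B) R is not euclidean (0 R 3 and 0 R 3 but not 3 R 3), so the schema fails here.
(C) R is euclidean (any two R-successors of the same world are R-related), so the schema is valid here.
(D) R is euclidean (any two R-successors of the same world are R-related), so the schema is valid here.

B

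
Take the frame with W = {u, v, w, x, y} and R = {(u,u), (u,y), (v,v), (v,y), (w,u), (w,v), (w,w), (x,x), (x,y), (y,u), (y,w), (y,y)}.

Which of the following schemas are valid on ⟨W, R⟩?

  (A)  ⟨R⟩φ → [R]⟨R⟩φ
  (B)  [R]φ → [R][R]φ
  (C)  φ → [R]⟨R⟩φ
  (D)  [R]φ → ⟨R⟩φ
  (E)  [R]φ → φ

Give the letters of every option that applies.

D, E

R is reflexive: each world relates to itself.
R is not symmetric: v R y but not y R v.
R is not transitive: u R y and y R w but not u R w.
R is not euclidean: v R y and v R v but not y R v.
R is serial: every world has an R-successor.
(A) ⟨R⟩φ → [R]⟨R⟩φ (axiom 5) characterises the euclidean frames. R is not euclidean — not valid.
(B) [R]φ → [R][R]φ (axiom 4) characterises the transitive frames. R is not transitive — not valid.
(C) φ → [R]⟨R⟩φ (axiom B) characterises the symmetric frames. R is not symmetric — not valid.
(D) [R]φ → ⟨R⟩φ is axiom D, which corresponds to seriality. R is serial — valid.
(E) [R]φ → φ is axiom T; it is valid on a frame exactly when R is reflexive. R is reflexive, so valid.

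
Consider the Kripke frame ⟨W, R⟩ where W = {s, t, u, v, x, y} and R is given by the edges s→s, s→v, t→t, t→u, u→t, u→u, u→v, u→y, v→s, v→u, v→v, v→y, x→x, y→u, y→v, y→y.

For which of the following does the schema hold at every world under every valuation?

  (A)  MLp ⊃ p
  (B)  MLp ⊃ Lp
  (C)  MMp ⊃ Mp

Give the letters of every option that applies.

A

R is symmetric: every R-edge is matched by its reverse.
R is not transitive: s R v and v R u but not s R u.
R is not euclidean: u R t and u R v but not t R v.
(A) MLp ⊃ p is the dual of axiom B; it is valid on a frame exactly when R is symmetric. R is symmetric, so valid.
(B) MLp ⊃ Lp (the dual of axiom 5) characterises the euclidean frames. R is not euclidean — not valid.
(C) MMp ⊃ Mp is the dual of axiom 4; it is valid on a frame exactly when R is transitive. R is not transitive, so not valid.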